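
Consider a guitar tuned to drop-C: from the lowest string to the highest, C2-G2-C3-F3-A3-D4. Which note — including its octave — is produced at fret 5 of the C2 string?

F2

C2 is MIDI 36. Adding 5 gives 41, which is F2.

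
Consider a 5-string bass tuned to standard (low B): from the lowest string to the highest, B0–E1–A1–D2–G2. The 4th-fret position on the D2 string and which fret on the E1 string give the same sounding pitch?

Fret 4 on D2 is MIDI 38 + 4 = 42 (F♯2). On the E1 string (open MIDI 28), that pitch is 42 − 28 = fret 14.

14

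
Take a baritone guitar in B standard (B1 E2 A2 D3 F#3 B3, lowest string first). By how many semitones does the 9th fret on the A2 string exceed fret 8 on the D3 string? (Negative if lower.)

-4 semitones

A2 at fret 9 → F#3 (MIDI 54); D3 at fret 8 → A#3 (MIDI 58).
54 − 58 = -4, so the two pitches are 4 semitones apart.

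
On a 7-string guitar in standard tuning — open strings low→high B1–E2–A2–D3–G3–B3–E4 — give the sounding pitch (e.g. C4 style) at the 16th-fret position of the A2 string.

C#4

Each fret is one semitone, so A2 + 16 = C#4.
(Equivalently spelled Db4.)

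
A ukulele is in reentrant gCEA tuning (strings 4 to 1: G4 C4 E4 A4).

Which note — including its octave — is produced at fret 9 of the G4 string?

E5

G4 is MIDI 67. Adding 9 gives 76, which is E5.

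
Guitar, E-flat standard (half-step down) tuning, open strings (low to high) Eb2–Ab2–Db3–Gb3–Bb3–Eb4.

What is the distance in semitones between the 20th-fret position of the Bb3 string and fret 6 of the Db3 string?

23 semitones

Bb3 at fret 20 → Gb5 (MIDI 78); Db3 at fret 6 → G3 (MIDI 55).
78 − 55 = 23, so the two pitches are 23 semitones apart, with Gb5 the higher.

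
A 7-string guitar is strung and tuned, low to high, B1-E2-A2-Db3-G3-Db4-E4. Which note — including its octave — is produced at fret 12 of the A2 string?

Each fret is one semitone, so A2 + 12 = A3.

A3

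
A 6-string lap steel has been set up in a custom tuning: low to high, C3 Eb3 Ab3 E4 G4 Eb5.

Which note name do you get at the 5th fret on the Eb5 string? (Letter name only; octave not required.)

Ab

The open Eb5 string plus 5 semitones: Eb–E–F–Gb–G–Ab.
(Equivalently spelled G#.)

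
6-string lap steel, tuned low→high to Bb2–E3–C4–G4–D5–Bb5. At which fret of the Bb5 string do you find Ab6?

Ab6 is 10 semitones above the open Bb5 (Bb–B–C–Db–…–Gb–G–Ab), so it sits at fret 10.

10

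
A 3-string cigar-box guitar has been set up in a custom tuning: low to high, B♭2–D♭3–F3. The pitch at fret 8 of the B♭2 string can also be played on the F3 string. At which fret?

Fret 8 on B♭2 is MIDI 46 + 8 = 54 (G♭3). On the F3 string (open MIDI 53), that pitch is 54 − 53 = fret 1.

1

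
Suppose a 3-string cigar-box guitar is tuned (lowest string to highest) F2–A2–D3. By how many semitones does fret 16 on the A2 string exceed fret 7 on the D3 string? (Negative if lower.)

4 semitones

A2 at fret 16 → D♭4 (MIDI 61); D3 at fret 7 → A3 (MIDI 57).
61 − 57 = 4, so the two pitches are 4 semitones apart.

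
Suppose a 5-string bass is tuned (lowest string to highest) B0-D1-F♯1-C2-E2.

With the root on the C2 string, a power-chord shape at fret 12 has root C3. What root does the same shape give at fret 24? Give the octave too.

Moving from fret 12 to fret 24 shifts the root by 12 semitones.
C3 up 12 semitones is C4.

C4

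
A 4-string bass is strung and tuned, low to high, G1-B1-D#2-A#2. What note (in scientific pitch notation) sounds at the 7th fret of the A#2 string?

The open A#2 string plus 7 semitones: A#–B–C–C#–D–D#–E–F.
The walk passes from B into C once, so the octave number goes from 2 to 3.

F3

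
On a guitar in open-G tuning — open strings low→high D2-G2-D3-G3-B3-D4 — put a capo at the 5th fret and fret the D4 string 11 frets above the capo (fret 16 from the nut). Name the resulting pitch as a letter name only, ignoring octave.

F♯

The capo raises the open D4 by 5 semitones to G4; fretting 11 more gives D4 + 5 + 11 = D4 + 16 semitones, landing on F♯.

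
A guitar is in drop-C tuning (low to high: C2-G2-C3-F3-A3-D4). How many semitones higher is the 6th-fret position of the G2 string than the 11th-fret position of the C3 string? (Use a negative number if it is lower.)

G2 at fret 6 → C#3 (MIDI 49); C3 at fret 11 → B3 (MIDI 59).
49 − 59 = -10, so the two pitches are 10 semitones apart.

-10 semitones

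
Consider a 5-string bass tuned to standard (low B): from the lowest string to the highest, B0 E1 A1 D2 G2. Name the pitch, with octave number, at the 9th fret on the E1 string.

Each fret is one semitone, so E1 + 9 = C#2.
(Equivalently spelled Db2.)

C#2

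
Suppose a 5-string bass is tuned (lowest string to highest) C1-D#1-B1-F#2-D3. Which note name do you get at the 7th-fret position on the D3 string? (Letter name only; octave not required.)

A

D3 is MIDI 50. Adding 7 gives 57; 57 mod 12 = 9, i.e. A.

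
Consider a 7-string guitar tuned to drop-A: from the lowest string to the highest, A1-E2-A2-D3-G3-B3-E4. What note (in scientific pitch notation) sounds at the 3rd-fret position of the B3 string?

Each fret is one semitone, so B3 + 3 = D4.

D4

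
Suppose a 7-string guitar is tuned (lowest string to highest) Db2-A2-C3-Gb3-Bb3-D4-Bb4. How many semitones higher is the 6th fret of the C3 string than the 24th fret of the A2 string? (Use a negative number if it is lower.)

-15 semitones

C3 at fret 6 → Gb3 (MIDI 54); A2 at fret 24 → A4 (MIDI 69).
54 − 69 = -15, so the two pitches are 15 semitones apart.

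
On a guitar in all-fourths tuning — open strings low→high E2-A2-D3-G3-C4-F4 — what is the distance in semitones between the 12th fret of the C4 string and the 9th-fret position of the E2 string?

23 semitones

C4 at fret 12 → C5 (MIDI 72); E2 at fret 9 → C#3 (MIDI 49).
72 − 49 = 23, so the two pitches are 23 semitones apart, with C5 the higher.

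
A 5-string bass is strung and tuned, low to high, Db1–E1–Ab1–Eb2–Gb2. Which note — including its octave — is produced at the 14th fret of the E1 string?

Gb2

E1 is MIDI 28. Adding 14 gives 42, which is Gb2.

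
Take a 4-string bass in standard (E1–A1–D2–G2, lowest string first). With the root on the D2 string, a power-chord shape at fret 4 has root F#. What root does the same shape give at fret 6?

G#

Moving from fret 4 to fret 6 shifts the root by 2 semitones.
F# up 2 semitones is G#.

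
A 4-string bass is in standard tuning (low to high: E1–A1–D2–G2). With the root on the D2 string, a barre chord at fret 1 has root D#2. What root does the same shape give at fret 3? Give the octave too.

Moving from fret 1 to fret 3 shifts the root by 2 semitones.
D#2 up 2 semitones is F2.

F2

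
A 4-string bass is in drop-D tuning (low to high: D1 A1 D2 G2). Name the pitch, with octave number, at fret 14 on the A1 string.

B2

A1 is MIDI 33. Adding 14 gives 47, which is B2.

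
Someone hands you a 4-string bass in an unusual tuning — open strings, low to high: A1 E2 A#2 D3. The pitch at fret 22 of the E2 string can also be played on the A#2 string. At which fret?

E2 at fret 22 is E2 + 22 semitones = D4.
The open A#2 string is 6 semitones above the open E2, so the same pitch on the A#2 string lies at fret 22 − 6 = 16.

16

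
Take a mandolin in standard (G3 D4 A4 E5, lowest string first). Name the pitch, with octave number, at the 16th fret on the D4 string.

F♯5

The open D4 string plus 16 semitones: D–D#–E–F–…–E–F–F#.
The walk passes from B into C once, so the octave number goes from 4 to 5.
(Equivalently spelled G♭5.)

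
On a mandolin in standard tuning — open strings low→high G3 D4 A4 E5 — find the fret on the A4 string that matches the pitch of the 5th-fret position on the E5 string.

Fret 5 on E5 is MIDI 76 + 5 = 81 (A5). On the A4 string (open MIDI 69), that pitch is 81 − 69 = fret 12.

12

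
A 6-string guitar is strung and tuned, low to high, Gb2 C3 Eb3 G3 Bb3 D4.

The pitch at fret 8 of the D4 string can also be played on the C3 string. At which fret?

Fret 8 on D4 is MIDI 62 + 8 = 70 (Bb4). On the C3 string (open MIDI 48), that pitch is 70 − 48 = fret 22.

22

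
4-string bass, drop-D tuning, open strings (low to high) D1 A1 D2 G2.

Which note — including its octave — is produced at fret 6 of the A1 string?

D#2

The open A1 string plus 6 semitones: A–A#–B–C–C#–D–D#.
The walk passes from B into C once, so the octave number goes from 1 to 2.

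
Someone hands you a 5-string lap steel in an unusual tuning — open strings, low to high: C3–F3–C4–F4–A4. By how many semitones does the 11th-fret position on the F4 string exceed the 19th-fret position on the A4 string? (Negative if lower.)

F4 at fret 11 → E5 (MIDI 76); A4 at fret 19 → E6 (MIDI 88).
76 − 88 = -12, so the two pitches are 12 semitones apart.

-12 semitones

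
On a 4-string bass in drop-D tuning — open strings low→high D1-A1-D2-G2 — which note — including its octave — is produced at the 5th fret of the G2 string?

C3

The open G2 string plus 5 semitones: G–G#–A–A#–B–C.
The walk passes from B into C once, so the octave number goes from 2 to 3.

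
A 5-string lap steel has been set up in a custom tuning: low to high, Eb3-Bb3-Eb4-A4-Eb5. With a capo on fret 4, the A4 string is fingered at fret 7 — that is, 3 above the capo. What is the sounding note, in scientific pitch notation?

E5

The capo raises the open A4 by 4 semitones to Db5; fretting 3 more gives A4 + 4 + 3 = A4 + 7 semitones = E5.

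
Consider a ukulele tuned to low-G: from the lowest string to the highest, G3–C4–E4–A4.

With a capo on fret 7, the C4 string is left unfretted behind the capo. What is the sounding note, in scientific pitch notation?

The capo raises the open C4 by 7 semitones to G4; fretting 0 more gives C4 + 7 + 0 = C4 + 7 semitones = G4.

G4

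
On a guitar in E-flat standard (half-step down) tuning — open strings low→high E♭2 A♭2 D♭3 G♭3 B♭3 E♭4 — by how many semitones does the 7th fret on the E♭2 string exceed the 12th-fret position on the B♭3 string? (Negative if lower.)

E♭2 at fret 7 → B♭2 (MIDI 46); B♭3 at fret 12 → B♭4 (MIDI 70).
46 − 70 = -24, so the two pitches are 24 semitones apart.

-24 semitones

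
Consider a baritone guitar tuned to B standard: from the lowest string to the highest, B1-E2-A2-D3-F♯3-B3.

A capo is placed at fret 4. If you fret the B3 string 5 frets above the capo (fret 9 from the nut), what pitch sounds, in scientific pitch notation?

G♯4

The capo raises the open B3 by 4 semitones to D♯4; fretting 5 more gives B3 + 4 + 5 = B3 + 9 semitones = G♯4.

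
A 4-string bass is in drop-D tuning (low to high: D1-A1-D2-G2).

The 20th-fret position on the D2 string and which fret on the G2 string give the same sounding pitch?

15

D2 at fret 20 is D2 + 20 semitones = A#3.
The open G2 string is 5 semitones above the open D2, so the same pitch on the G2 string lies at fret 20 − 5 = 15.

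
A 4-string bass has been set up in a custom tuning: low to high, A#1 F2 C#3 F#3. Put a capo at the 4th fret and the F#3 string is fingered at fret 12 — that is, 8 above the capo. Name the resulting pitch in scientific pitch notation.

F#4

The capo raises the open F#3 by 4 semitones to A#3; fretting 8 more gives F#3 + 4 + 8 = F#3 + 12 semitones = F#4.
(Also written Gb.)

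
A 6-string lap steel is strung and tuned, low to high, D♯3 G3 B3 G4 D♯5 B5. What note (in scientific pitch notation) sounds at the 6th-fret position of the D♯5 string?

D♯5 is MIDI 75. Adding 6 gives 81, which is A5.

A5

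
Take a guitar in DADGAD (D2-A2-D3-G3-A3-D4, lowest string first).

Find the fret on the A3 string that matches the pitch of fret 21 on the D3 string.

Fret 21 on D3 is MIDI 50 + 21 = 71 (B4). On the A3 string (open MIDI 57), that pitch is 71 − 57 = fret 14.

14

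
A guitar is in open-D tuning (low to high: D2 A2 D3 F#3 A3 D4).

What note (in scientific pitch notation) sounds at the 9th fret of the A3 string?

F#4

Each fret is one semitone, so A3 + 9 = F#4.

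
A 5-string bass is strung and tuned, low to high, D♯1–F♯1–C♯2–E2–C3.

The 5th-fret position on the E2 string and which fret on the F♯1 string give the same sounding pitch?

Fret 5 on E2 is MIDI 40 + 5 = 45 (A2). On the F♯1 string (open MIDI 30), that pitch is 45 − 30 = fret 15.

15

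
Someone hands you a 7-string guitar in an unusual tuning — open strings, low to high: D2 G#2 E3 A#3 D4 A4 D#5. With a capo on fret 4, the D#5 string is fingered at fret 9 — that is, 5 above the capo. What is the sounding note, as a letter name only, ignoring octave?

C

The capo raises the open D#5 by 4 semitones to G5; fretting 5 more gives D#5 + 4 + 5 = D#5 + 9 semitones, landing on C.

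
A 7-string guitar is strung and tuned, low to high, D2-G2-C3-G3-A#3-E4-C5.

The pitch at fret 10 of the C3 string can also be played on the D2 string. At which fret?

20

Fret 10 on C3 is MIDI 48 + 10 = 58 (A#3). On the D2 string (open MIDI 38), that pitch is 58 − 38 = fret 20.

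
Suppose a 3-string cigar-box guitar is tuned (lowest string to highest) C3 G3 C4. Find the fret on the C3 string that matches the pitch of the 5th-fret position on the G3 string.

G3 at fret 5 is G3 + 5 semitones = C4.
The open C3 string is 7 semitones below the open G3, so the same pitch on the C3 string lies at fret 5 + 7 = 12.

12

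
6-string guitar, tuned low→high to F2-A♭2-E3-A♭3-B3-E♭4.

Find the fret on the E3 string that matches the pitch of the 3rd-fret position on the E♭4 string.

Fret 3 on E♭4 is MIDI 63 + 3 = 66 (G♭4). On the E3 string (open MIDI 52), that pitch is 66 − 52 = fret 14.

14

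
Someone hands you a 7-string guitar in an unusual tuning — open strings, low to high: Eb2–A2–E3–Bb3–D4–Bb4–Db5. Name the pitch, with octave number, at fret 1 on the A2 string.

Bb2

A2 is MIDI 45. Adding 1 gives 46, which is Bb2.
(Equivalently spelled A#2.)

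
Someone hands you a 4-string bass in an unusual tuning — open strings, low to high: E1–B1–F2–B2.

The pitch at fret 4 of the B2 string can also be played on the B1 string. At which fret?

Fret 4 on B2 is MIDI 47 + 4 = 51 (Eb3). On the B1 string (open MIDI 35), that pitch is 51 − 35 = fret 16.

16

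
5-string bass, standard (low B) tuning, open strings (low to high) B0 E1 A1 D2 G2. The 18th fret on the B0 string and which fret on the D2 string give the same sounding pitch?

B0 at fret 18 is B0 + 18 semitones = F2.
The open D2 string is 15 semitones above the open B0, so the same pitch on the D2 string lies at fret 18 − 15 = 3.

3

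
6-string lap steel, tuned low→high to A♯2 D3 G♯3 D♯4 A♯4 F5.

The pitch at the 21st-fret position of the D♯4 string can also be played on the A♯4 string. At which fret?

D♯4 at fret 21 is D♯4 + 21 semitones = C6.
The open A♯4 string is 7 semitones above the open D♯4, so the same pitch on the A♯4 string lies at fret 21 − 7 = 14.

14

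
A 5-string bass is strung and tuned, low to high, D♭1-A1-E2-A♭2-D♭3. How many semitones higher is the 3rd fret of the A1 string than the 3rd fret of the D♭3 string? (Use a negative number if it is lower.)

-16 semitones

A1 at fret 3 → C2 (MIDI 36); D♭3 at fret 3 → E3 (MIDI 52).
36 − 52 = -16, so the two pitches are 16 semitones apart.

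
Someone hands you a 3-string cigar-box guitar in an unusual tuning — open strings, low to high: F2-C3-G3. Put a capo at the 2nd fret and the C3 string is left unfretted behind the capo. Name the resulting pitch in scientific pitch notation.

D3

The capo raises the open C3 by 2 semitones to D3; fretting 0 more gives C3 + 2 + 0 = C3 + 2 semitones = D3.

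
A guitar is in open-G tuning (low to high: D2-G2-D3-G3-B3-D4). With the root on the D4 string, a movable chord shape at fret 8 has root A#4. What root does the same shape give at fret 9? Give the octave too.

B4

Moving from fret 8 to fret 9 shifts the root by 1 semitone.
A#4 up 1 semitone is B4.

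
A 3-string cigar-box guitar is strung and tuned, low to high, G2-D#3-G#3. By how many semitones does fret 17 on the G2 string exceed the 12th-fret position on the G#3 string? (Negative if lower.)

-8 semitones

G2 at fret 17 → C4 (MIDI 60); G#3 at fret 12 → G#4 (MIDI 68).
60 − 68 = -8, so the two pitches are 8 semitones apart.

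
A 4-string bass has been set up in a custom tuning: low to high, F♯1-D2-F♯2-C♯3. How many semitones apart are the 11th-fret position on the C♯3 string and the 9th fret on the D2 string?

C♯3 at fret 11 → C4 (MIDI 60); D2 at fret 9 → B2 (MIDI 47).
60 − 47 = 13, so the two pitches are 13 semitones apart, with C4 the higher.

13 semitones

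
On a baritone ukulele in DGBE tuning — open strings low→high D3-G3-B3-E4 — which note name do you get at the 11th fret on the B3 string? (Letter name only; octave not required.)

Each fret is one semitone, so B3 + 11 = A♯.

A♯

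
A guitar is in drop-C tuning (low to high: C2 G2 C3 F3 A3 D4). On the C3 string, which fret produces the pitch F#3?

F#3 is 6 semitones above the open C3 (C–C#–D–D#–E–F–F#), so it sits at fret 6.

6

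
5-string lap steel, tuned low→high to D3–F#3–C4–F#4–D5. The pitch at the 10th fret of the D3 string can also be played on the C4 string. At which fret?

0

D3 at fret 10 is D3 + 10 semitones = C4.
The open C4 string is 10 semitones above the open D3, so the same pitch on the C4 string lies at fret 10 − 10 = 0.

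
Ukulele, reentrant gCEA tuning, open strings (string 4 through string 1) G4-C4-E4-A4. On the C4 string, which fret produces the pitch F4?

F4 is 5 semitones above the open C4 (C–C#–D–D#–E–F), so it sits at fret 5.

5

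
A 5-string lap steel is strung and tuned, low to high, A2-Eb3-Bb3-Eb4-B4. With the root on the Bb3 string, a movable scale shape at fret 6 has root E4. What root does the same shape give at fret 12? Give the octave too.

Bb4

Moving from fret 6 to fret 12 shifts the root by 6 semitones.
E4 up 6 semitones is Bb4.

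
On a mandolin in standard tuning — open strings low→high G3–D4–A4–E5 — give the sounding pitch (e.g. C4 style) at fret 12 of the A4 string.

A5

Each fret is one semitone, so A4 + 12 = A5.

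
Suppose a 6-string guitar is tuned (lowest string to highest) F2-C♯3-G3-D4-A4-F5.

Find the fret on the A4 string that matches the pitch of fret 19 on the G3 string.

5

G3 at fret 19 is G3 + 19 semitones = D5.
The open A4 string is 14 semitones above the open G3, so the same pitch on the A4 string lies at fret 19 − 14 = 5.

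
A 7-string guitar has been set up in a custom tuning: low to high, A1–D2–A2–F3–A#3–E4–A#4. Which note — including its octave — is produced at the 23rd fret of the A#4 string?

The open A#4 string plus 23 semitones: A#–B–C–C#–…–G–G#–A.
The walk passes from B into C 2 times, so the octave number goes from 4 to 6.

A6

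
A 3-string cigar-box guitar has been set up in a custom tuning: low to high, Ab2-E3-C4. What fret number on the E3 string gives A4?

17

A4 is 17 semitones above the open E3 (E–F–Gb–G–…–G–Ab–A), so it sits at fret 17.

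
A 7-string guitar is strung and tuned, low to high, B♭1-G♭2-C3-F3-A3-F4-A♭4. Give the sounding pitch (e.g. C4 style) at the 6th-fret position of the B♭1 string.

E2

B♭1 is MIDI 34. Adding 6 gives 40, which is E2.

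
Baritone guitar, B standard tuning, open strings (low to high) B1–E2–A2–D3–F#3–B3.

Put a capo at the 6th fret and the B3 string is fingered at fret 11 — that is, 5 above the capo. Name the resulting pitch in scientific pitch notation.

The capo raises the open B3 by 6 semitones to F4; fretting 5 more gives B3 + 6 + 5 = B3 + 11 semitones = A#4.
(Also written Bb.)

A#4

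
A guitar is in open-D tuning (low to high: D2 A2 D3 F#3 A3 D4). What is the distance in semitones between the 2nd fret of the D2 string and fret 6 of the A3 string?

D2 at fret 2 → E2 (MIDI 40); A3 at fret 6 → D#4 (MIDI 63).
40 − 63 = -23, so the two pitches are 23 semitones apart, with D#4 the higher.

23 semitones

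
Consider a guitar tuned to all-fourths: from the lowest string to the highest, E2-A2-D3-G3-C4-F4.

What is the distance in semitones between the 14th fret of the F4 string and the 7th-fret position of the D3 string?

22 semitones

F4 at fret 14 → G5 (MIDI 79); D3 at fret 7 → A3 (MIDI 57).
79 − 57 = 22, so the two pitches are 22 semitones apart, with G5 the higher.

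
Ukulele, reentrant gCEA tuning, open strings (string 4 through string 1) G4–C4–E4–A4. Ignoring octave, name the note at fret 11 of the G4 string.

Each fret is one semitone, so G4 + 11 = F♯.
(Equivalently spelled G♭.)

F♯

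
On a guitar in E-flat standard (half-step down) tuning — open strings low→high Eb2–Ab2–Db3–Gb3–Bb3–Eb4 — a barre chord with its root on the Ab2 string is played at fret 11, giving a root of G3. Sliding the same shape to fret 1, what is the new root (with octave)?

A2

Moving from fret 11 to fret 1 shifts the root by -10 semitones.
G3 down 10 semitones is A2.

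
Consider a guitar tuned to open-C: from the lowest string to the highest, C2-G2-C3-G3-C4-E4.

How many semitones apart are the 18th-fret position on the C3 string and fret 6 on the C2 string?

24 semitones

C3 at fret 18 → F#4 (MIDI 66); C2 at fret 6 → F#2 (MIDI 42).
66 − 42 = 24, so the two pitches are 24 semitones apart, with F#4 the higher.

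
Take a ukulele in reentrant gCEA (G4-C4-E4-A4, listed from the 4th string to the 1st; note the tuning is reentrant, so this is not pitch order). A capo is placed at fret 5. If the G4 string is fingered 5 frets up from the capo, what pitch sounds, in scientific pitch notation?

F5

The capo raises the open G4 by 5 semitones to C5; fretting 5 more gives G4 + 5 + 5 = G4 + 10 semitones = F5.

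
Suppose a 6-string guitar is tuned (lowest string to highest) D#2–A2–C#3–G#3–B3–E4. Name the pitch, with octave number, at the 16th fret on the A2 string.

Each fret is one semitone, so A2 + 16 = C#4.
(Equivalently spelled Db4.)

C#4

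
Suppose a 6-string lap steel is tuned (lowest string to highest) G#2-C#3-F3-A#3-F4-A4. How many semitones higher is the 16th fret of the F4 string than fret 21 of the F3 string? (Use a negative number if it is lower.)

F4 at fret 16 → A5 (MIDI 81); F3 at fret 21 → D5 (MIDI 74).
81 − 74 = 7, so the two pitches are 7 semitones apart.

7 semitones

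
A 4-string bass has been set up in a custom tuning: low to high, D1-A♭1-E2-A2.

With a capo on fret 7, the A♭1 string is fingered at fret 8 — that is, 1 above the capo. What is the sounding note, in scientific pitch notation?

The capo raises the open A♭1 by 7 semitones to E♭2; fretting 1 more gives A♭1 + 7 + 1 = A♭1 + 8 semitones = E2.

E2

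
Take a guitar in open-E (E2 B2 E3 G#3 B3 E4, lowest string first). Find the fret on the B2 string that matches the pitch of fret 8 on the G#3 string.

Fret 8 on G#3 is MIDI 56 + 8 = 64 (E4). On the B2 string (open MIDI 47), that pitch is 64 − 47 = fret 17.

17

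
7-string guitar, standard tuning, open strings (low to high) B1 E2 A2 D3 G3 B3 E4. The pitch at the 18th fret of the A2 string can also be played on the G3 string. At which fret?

A2 at fret 18 is A2 + 18 semitones = D♯4.
The open G3 string is 10 semitones above the open A2, so the same pitch on the G3 string lies at fret 18 − 10 = 8.

8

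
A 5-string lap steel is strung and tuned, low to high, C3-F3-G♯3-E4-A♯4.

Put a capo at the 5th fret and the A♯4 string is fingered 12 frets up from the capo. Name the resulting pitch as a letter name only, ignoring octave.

The capo raises the open A♯4 by 5 semitones to D♯5; fretting 12 more gives A♯4 + 5 + 12 = A♯4 + 17 semitones, landing on D♯.

D♯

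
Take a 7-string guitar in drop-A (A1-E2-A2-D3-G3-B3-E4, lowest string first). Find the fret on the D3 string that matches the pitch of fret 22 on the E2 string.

12

Fret 22 on E2 is MIDI 40 + 22 = 62 (D4). On the D3 string (open MIDI 50), that pitch is 62 − 50 = fret 12.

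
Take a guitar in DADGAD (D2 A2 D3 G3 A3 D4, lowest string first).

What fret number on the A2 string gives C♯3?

4

C♯3 is 4 semitones above the open A2 (A–A#–B–C–C#), so it sits at fret 4.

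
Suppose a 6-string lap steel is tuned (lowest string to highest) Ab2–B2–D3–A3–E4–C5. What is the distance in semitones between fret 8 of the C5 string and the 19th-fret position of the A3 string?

4 semitones

C5 at fret 8 → Ab5 (MIDI 80); A3 at fret 19 → E5 (MIDI 76).
80 − 76 = 4, so the two pitches are 4 semitones apart, with Ab5 the higher.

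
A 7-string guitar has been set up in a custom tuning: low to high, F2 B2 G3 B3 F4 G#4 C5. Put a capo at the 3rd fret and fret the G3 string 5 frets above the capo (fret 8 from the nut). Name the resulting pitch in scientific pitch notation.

D#4

The capo raises the open G3 by 3 semitones to A#3; fretting 5 more gives G3 + 3 + 5 = G3 + 8 semitones = D#4.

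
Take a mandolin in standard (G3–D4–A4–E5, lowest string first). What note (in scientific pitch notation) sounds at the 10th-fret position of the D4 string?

D4 is MIDI 62. Adding 10 gives 72, which is C5.

C5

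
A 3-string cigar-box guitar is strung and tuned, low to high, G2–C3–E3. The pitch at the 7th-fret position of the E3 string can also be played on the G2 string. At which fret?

Fret 7 on E3 is MIDI 52 + 7 = 59 (B3). On the G2 string (open MIDI 43), that pitch is 59 − 43 = fret 16.

16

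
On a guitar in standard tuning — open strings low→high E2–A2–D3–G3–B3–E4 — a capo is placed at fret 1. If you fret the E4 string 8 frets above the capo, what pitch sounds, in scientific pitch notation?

C#5

The capo raises the open E4 by 1 semitone to F4; fretting 8 more gives E4 + 1 + 8 = E4 + 9 semitones = C#5.
(Also written Db.)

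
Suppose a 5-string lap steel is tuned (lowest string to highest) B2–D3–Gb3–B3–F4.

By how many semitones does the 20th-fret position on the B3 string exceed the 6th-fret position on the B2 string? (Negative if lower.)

B3 at fret 20 → G5 (MIDI 79); B2 at fret 6 → F3 (MIDI 53).
79 − 53 = 26, so the two pitches are 26 semitones apart.

26 semitones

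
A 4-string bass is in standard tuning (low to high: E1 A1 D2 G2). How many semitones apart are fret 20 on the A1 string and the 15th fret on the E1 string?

A1 at fret 20 → F3 (MIDI 53); E1 at fret 15 → G2 (MIDI 43).
53 − 43 = 10, so the two pitches are 10 semitones apart, with F3 the higher.

10 semitones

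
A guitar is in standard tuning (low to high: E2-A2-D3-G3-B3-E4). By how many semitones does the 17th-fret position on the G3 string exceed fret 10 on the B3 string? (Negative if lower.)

3 semitones

G3 at fret 17 → C5 (MIDI 72); B3 at fret 10 → A4 (MIDI 69).
72 − 69 = 3, so the two pitches are 3 semitones apart.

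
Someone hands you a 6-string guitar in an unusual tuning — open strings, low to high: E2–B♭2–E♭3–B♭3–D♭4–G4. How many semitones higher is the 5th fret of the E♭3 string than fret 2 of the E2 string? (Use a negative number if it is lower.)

E♭3 at fret 5 → A♭3 (MIDI 56); E2 at fret 2 → G♭2 (MIDI 42).
56 − 42 = 14, so the two pitches are 14 semitones apart.

14 semitones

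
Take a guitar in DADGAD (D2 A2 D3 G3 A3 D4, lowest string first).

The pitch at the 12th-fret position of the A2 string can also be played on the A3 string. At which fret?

0

A2 at fret 12 is A2 + 12 semitones = A3.
The open A3 string is 12 semitones above the open A2, so the same pitch on the A3 string lies at fret 12 − 12 = 0.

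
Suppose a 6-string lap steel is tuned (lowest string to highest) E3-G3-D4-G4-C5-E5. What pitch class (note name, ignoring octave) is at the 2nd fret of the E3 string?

Each fret is one semitone, so E3 + 2 = Gb.

Gb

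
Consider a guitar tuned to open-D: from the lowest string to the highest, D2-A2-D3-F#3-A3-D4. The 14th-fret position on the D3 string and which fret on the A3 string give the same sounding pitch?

7

D3 at fret 14 is D3 + 14 semitones = E4.
The open A3 string is 7 semitones above the open D3, so the same pitch on the A3 string lies at fret 14 − 7 = 7.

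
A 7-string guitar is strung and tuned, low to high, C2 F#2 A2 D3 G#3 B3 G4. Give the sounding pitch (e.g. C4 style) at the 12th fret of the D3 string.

The open D3 string plus 12 semitones: D–D#–E–F–…–C–C#–D.
The walk passes from B into C once, so the octave number goes from 3 to 4.

D4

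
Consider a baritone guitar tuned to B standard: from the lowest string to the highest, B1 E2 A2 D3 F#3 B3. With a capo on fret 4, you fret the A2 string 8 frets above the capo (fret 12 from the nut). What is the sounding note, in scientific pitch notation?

A3

The capo raises the open A2 by 4 semitones to C#3; fretting 8 more gives A2 + 4 + 8 = A2 + 12 semitones = A3.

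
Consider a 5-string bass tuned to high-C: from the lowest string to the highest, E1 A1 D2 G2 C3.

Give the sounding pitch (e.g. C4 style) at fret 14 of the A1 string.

B2

The open A1 string plus 14 semitones: A–A#–B–C–…–A–A#–B.
The walk passes from B into C once, so the octave number goes from 1 to 2.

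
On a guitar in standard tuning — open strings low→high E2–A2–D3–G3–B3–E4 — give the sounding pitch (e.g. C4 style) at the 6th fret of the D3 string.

G♯3

D3 is MIDI 50. Adding 6 gives 56, which is G♯3.
(Equivalently spelled A♭3.)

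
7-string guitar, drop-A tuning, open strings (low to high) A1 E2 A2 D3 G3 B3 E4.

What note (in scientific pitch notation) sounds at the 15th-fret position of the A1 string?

C3

Each fret is one semitone, so A1 + 15 = C3.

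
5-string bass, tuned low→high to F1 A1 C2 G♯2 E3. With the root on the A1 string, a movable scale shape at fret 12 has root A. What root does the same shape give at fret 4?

Moving from fret 12 to fret 4 shifts the root by -8 semitones.
A down 8 semitones is C♯.

C♯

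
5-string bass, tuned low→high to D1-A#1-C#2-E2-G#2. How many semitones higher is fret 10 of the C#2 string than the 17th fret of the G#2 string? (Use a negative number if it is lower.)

-14 semitones

C#2 at fret 10 → B2 (MIDI 47); G#2 at fret 17 → C#4 (MIDI 61).
47 − 61 = -14, so the two pitches are 14 semitones apart.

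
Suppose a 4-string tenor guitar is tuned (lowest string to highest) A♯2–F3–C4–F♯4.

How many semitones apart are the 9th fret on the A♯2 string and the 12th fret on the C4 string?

A♯2 at fret 9 → G3 (MIDI 55); C4 at fret 12 → C5 (MIDI 72).
55 − 72 = -17, so the two pitches are 17 semitones apart, with C5 the higher.

17 semitones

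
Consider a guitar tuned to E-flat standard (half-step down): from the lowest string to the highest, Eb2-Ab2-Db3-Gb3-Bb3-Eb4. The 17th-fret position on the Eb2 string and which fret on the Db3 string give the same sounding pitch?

Eb2 at fret 17 is Eb2 + 17 semitones = Ab3.
The open Db3 string is 10 semitones above the open Eb2, so the same pitch on the Db3 string lies at fret 17 − 10 = 7.

7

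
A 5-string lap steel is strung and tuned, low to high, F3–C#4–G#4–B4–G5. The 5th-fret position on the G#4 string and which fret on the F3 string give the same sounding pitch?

Fret 5 on G#4 is MIDI 68 + 5 = 73 (C#5). On the F3 string (open MIDI 53), that pitch is 73 − 53 = fret 20.

20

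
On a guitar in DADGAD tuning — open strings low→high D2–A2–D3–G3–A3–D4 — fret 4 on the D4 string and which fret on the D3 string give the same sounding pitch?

Fret 4 on D4 is MIDI 62 + 4 = 66 (F♯4). On the D3 string (open MIDI 50), that pitch is 66 − 50 = fret 16.

16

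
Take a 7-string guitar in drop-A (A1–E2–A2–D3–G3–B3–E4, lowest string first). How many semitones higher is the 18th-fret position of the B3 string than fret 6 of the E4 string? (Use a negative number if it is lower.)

7 semitones

B3 at fret 18 → F5 (MIDI 77); E4 at fret 6 → A♯4 (MIDI 70).
77 − 70 = 7, so the two pitches are 7 semitones apart.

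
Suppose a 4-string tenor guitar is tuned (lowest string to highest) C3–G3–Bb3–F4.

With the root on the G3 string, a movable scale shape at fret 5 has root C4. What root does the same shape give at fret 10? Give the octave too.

F4

Moving from fret 5 to fret 10 shifts the root by 5 semitones.
C4 up 5 semitones is F4.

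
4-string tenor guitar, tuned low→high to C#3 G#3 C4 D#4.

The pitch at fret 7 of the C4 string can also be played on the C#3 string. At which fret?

Fret 7 on C4 is MIDI 60 + 7 = 67 (G4). On the C#3 string (open MIDI 49), that pitch is 67 − 49 = fret 18.

18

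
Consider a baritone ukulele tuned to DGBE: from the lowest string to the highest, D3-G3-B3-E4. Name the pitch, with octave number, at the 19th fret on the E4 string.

E4 is MIDI 64. Adding 19 gives 83, which is B5.

B5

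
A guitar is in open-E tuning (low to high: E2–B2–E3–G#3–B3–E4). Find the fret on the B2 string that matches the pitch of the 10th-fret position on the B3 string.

B3 at fret 10 is B3 + 10 semitones = A4.
The open B2 string is 12 semitones below the open B3, so the same pitch on the B2 string lies at fret 10 + 12 = 22.

22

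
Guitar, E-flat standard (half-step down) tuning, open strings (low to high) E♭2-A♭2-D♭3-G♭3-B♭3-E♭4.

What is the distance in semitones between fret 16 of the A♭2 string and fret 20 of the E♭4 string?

A♭2 at fret 16 → C4 (MIDI 60); E♭4 at fret 20 → B5 (MIDI 83).
60 − 83 = -23, so the two pitches are 23 semitones apart, with B5 the higher.

23 semitones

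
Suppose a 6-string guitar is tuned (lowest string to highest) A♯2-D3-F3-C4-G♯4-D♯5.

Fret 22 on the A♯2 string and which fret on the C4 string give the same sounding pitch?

A♯2 at fret 22 is A♯2 + 22 semitones = G♯4.
The open C4 string is 14 semitones above the open A♯2, so the same pitch on the C4 string lies at fret 22 − 14 = 8.

8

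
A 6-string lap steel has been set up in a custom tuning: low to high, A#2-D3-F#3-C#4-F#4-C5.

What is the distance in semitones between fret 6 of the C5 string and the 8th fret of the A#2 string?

24 semitones

C5 at fret 6 → F#5 (MIDI 78); A#2 at fret 8 → F#3 (MIDI 54).
78 − 54 = 24, so the two pitches are 24 semitones apart, with F#5 the higher.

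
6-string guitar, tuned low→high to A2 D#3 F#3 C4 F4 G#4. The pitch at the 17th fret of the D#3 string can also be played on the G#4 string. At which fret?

Fret 17 on D#3 is MIDI 51 + 17 = 68 (G#4). On the G#4 string (open MIDI 68), that pitch is 68 − 68 = fret 0.

0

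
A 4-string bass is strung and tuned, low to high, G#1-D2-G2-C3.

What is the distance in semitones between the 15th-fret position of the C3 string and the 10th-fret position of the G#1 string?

21 semitones

C3 at fret 15 → D#4 (MIDI 63); G#1 at fret 10 → F#2 (MIDI 42).
63 − 42 = 21, so the two pitches are 21 semitones apart, with D#4 the higher.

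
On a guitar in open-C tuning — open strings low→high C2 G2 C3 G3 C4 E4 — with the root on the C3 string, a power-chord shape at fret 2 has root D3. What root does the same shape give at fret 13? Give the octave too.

C#4

Moving from fret 2 to fret 13 shifts the root by 11 semitones.
D3 up 11 semitones is C#4.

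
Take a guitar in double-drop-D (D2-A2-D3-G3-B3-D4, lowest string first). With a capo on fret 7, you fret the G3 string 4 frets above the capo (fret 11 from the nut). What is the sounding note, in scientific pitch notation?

The capo raises the open G3 by 7 semitones to D4; fretting 4 more gives G3 + 7 + 4 = G3 + 11 semitones = F#4.
(Also written Gb.)

F#4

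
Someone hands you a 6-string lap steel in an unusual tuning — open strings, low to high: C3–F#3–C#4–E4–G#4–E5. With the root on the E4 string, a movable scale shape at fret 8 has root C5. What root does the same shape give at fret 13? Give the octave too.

F5

Moving from fret 8 to fret 13 shifts the root by 5 semitones.
C5 up 5 semitones is F5.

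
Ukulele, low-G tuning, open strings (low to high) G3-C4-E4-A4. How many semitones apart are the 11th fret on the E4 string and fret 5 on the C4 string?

10 semitones

E4 at fret 11 → D#5 (MIDI 75); C4 at fret 5 → F4 (MIDI 65).
75 − 65 = 10, so the two pitches are 10 semitones apart, with D#5 the higher.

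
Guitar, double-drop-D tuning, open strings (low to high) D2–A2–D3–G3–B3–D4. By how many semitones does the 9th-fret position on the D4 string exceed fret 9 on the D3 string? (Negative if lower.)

12 semitones

D4 at fret 9 → B4 (MIDI 71); D3 at fret 9 → B3 (MIDI 59).
71 − 59 = 12, so the two pitches are 12 semitones apart.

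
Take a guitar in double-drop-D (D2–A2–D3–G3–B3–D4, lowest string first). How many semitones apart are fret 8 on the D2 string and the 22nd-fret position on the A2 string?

21 semitones

D2 at fret 8 → A♯2 (MIDI 46); A2 at fret 22 → G4 (MIDI 67).
46 − 67 = -21, so the two pitches are 21 semitones apart, with G4 the higher.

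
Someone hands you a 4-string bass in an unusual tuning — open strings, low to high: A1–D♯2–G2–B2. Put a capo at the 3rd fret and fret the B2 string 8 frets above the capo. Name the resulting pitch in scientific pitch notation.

The capo raises the open B2 by 3 semitones to D3; fretting 8 more gives B2 + 3 + 8 = B2 + 11 semitones = A♯3.
(Also written B♭.)

A♯3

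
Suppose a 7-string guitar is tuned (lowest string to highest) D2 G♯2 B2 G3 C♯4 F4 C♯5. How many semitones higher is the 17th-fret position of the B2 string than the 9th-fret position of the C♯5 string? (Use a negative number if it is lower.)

B2 at fret 17 → E4 (MIDI 64); C♯5 at fret 9 → A♯5 (MIDI 82).
64 − 82 = -18, so the two pitches are 18 semitones apart.

-18 semitones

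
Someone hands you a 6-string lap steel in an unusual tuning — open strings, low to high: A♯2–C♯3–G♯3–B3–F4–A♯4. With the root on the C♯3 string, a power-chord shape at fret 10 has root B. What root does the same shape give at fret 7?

Moving from fret 10 to fret 7 shifts the root by -3 semitones.
B down 3 semitones is G♯.

G♯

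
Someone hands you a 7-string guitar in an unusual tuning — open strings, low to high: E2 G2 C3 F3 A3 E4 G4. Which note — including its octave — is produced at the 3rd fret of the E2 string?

The open E2 string plus 3 semitones: E–F–F#–G.
No B→C boundary is crossed, so the octave stays at 2.

G2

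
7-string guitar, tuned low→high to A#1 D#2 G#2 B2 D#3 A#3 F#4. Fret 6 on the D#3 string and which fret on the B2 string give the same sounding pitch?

10

Fret 6 on D#3 is MIDI 51 + 6 = 57 (A3). On the B2 string (open MIDI 47), that pitch is 57 − 47 = fret 10.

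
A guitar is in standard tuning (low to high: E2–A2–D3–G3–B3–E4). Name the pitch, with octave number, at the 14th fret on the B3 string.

The open B3 string plus 14 semitones: B–C–C#–D–…–B–C–C#.
The walk passes from B into C 2 times, so the octave number goes from 3 to 5.

C#5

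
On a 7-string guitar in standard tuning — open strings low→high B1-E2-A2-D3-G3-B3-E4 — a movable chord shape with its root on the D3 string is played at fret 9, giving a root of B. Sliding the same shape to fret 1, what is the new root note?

Moving from fret 9 to fret 1 shifts the root by -8 semitones.
B down 8 semitones is D♯.

D♯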